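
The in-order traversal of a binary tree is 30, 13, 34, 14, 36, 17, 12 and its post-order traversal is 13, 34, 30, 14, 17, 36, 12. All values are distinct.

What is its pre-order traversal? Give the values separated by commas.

12, 36, 14, 30, 34, 13, 17

The last element of post-order is the root; it splits in-order into left and right subtrees.
Root 12: left subtree has 6 nodes {30, 13, 34, 14, 36, 17}, right has 0 { }.
  Root 36: left subtree has 4 nodes {30, 13, 34, 14}, right has 1 {17}.
    Root 14: left subtree has 3 nodes {30, 13, 34}, right has 0 { }.
      Root 30: left subtree has 0 nodes { }, right has 2 {13, 34}.
        Root 34: left subtree has 1 node {13}, right has 0 { }.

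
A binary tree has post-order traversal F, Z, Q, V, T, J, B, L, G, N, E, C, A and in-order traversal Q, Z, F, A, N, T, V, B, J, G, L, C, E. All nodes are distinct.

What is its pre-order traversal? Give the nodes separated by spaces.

The last element of post-order is the root; it splits in-order into left and right subtrees.
Root A: left subtree has 3 nodes {Q, Z, F}, right has 9 {N, T, V, B, J, G, L, C, E}.
  Root Q: left subtree has 0 nodes { }, right has 2 {Z, F}.
    Root Z: left subtree has 0 nodes { }, right has 1 {F}.
  Root C: left subtree has 7 nodes {N, T, V, B, J, G, L}, right has 1 {E}.
    Root N: left subtree has 0 nodes { }, right has 6 {T, V, B, J, G, L}.
      Root G: left subtree has 4 nodes {T, V, B, J}, right has 1 {L}.
        Root B: left subtree has 2 nodes {T, V}, right has 1 {J}.
          Root T: left subtree has 0 nodes { }, right has 1 {V}.

A Q Z F C N G B T V J L E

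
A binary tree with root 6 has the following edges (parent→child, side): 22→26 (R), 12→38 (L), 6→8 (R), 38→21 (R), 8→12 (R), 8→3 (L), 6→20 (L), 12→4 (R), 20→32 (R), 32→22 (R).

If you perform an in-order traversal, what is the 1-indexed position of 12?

10

In-order visits the left subtree, then the node, then the right subtree.
At 6: go left to 20.
  At 20: no left child.
  Visit 20.
  At 20: go right to 32.
    At 32: no left child.
    Visit 32.
    At 32: go right to 22.
      At 22: no left child.
      Visit 22.
      At 22: go right to 26.
        26 is a leaf — visit 26.
Visit 6.
At 6: go right to 8.
  At 8: go left to 3.
    3 is a leaf — visit 3.
  Visit 8.
  At 8: go right to 12.
    At 12: go left to 38.
      At 38: no left child.
      Visit 38.
      At 38: go right to 21.
        21 is a leaf — visit 21.
    Visit 12.
    At 12: go right to 4.
      4 is a leaf — visit 4.
Full in-order sequence: 20, 32, 22, 26, 6, 3, 8, 38, 21, 12, 4.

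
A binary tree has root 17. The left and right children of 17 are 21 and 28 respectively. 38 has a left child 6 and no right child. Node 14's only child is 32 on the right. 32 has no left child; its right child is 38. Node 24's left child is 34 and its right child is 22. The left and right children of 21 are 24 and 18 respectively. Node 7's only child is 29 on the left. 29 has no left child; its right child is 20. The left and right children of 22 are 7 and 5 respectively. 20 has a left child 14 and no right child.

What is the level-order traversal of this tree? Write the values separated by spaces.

Level-order visits nodes level by level from the root, left to right within each level.
Level 0: 17
Level 1: 21, 28
Level 2: 24, 18
Level 3: 34, 22
Level 4: 7, 5
Level 5: 29
Level 6: 20
Level 7: 14
Level 8: 32
Level 9: 38
Level 10: 6

17 21 28 24 18 34 22 7 5 29 20 14 32 38 6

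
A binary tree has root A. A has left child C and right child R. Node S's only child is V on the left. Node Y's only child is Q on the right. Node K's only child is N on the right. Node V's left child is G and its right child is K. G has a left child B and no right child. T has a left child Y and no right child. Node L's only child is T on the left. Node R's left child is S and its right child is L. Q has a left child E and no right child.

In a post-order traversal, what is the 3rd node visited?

Post-order visits the left subtree, then the right subtree, then the node.
At A: go left to C.
  C is a leaf — visit C.
At A: go right to R.
  At R: go left to S.
    At S: go left to V.
      At V: go left to G.
        At G: go left to B.
          B is a leaf — visit B.
        At G: no right child.
        Visit G.
      At V: go right to K.
        At K: no left child.
        At K: go right to N.
          N is a leaf — visit N.
        Visit K.
      Visit V.
    At S: no right child.
    Visit S.
  At R: go right to L.
    At L: go left to T.
      At T: go left to Y.
        At Y: no left child.
        At Y: go right to Q.
          At Q: go left to E.
            E is a leaf — visit E.
          At Q: no right child.
          Visit Q.
        Visit Y.
      At T: no right child.
      Visit T.
    At L: no right child.
    Visit L.
  Visit R.
Visit A.
Full post-order sequence: C, B, G, N, K, V, S, E, Q, Y, T, L, R, A.

G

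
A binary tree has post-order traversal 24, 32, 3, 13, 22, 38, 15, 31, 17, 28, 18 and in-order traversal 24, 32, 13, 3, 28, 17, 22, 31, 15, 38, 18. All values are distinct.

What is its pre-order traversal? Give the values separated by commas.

The last element of post-order is the root; it splits in-order into left and right subtrees.
Root 18: left subtree has 10 nodes {24, 32, 13, 3, 28, 17, 22, 31, 15, 38}, right has 0 { }.
  Root 28: left subtree has 4 nodes {24, 32, 13, 3}, right has 5 {17, 22, 31, 15, 38}.
    Root 13: left subtree has 2 nodes {24, 32}, right has 1 {3}.
      Root 32: left subtree has 1 node {24}, right has 0 { }.
    Root 17: left subtree has 0 nodes { }, right has 4 {22, 31, 15, 38}.
      Root 31: left subtree has 1 node {22}, right has 2 {15, 38}.
        Root 15: left subtree has 0 nodes { }, right has 1 {38}.

18, 28, 13, 32, 24, 3, 17, 31, 22, 15, 38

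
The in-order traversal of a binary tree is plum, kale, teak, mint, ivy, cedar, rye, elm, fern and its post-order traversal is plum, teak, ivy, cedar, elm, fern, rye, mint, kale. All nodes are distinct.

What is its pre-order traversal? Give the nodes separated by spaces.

The last element of post-order is the root; it splits in-order into left and right subtrees.
Root kale: left subtree has 1 node {plum}, right has 7 {teak, mint, ivy, cedar, rye, elm, fern}.
  Root mint: left subtree has 1 node {teak}, right has 5 {ivy, cedar, rye, elm, fern}.
    Root rye: left subtree has 2 nodes {ivy, cedar}, right has 2 {elm, fern}.
      Root cedar: left subtree has 1 node {ivy}, right has 0 { }.
      Root fern: left subtree has 1 node {elm}, right has 0 { }.

kale plum mint teak rye cedar ivy fern elm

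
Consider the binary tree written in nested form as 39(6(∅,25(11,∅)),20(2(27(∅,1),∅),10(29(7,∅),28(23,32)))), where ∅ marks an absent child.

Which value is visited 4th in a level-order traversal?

25

Level-order visits nodes level by level from the root, left to right within each level.
Level 0: 39
Level 1: 6, 20
Level 2: 25, 2, 10
Level 3: 11, 27, 29, 28
Level 4: 1, 7, 23, 32
Full level-order sequence: 39, 6, 20, 25, 2, 10, 11, 27, 29, 28, 1, 7, 23, 32.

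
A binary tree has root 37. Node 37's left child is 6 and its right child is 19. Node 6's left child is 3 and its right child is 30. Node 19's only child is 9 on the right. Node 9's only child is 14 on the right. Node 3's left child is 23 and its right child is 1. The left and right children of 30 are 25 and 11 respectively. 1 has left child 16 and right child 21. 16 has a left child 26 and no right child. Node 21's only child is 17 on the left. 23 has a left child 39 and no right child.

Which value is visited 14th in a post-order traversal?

9

Post-order visits the left subtree, then the right subtree, then the node.
At 37: go left to 6.
  At 6: go left to 3.
    At 3: go left to 23.
      At 23: go left to 39.
        39 is a leaf — visit 39.
      At 23: no right child.
      Visit 23.
    At 3: go right to 1.
      At 1: go left to 16.
        At 16: go left to 26.
          26 is a leaf — visit 26.
        At 16: no right child.
        Visit 16.
      At 1: go right to 21.
        At 21: go left to 17.
          17 is a leaf — visit 17.
        At 21: no right child.
        Visit 21.
      Visit 1.
    Visit 3.
  At 6: go right to 30.
    At 30: go left to 25.
      25 is a leaf — visit 25.
    At 30: go right to 11.
      11 is a leaf — visit 11.
    Visit 30.
  Visit 6.
At 37: go right to 19.
  At 19: no left child.
  At 19: go right to 9.
    At 9: no left child.
    At 9: go right to 14.
      14 is a leaf — visit 14.
    Visit 9.
  Visit 19.
Visit 37.
Full post-order sequence: 39, 23, 26, 16, 17, 21, 1, 3, 25, 11, 30, 6, 14, 9, 19, 37.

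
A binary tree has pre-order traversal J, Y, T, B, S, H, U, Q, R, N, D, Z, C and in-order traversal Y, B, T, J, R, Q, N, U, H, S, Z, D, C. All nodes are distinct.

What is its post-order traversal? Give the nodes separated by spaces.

B T Y R N Q U H Z C D S J

The first element of pre-order is the root; it splits in-order into left and right subtrees.
Root J: left subtree has 3 nodes {Y, B, T}, right has 9 {R, Q, N, U, H, S, Z, D, C}.
  Root Y: left subtree has 0 nodes { }, right has 2 {B, T}.
    Root T: left subtree has 1 node {B}, right has 0 { }.
  Root S: left subtree has 5 nodes {R, Q, N, U, H}, right has 3 {Z, D, C}.
    Root H: left subtree has 4 nodes {R, Q, N, U}, right has 0 { }.
      Root U: left subtree has 3 nodes {R, Q, N}, right has 0 { }.
        Root Q: left subtree has 1 node {R}, right has 1 {N}.
    Root D: left subtree has 1 node {Z}, right has 1 {C}.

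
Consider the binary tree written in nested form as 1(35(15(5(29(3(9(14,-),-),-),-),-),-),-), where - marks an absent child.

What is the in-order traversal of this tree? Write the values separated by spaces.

In-order visits the left subtree, then the node, then the right subtree.
At 1: go left to 35.
  At 35: go left to 15.
    At 15: go left to 5.
      At 5: go left to 29.
        At 29: go left to 3.
          At 3: go left to 9.
            At 9: go left to 14.
              14 is a leaf — visit 14.
            Visit 9.
            At 9: no right child.
          Visit 3.
          At 3: no right child.
        Visit 29.
        At 29: no right child.
      Visit 5.
      At 5: no right child.
    Visit 15.
    At 15: no right child.
  Visit 35.
  At 35: no right child.
Visit 1.
At 1: no right child.

14 9 3 29 5 15 35 1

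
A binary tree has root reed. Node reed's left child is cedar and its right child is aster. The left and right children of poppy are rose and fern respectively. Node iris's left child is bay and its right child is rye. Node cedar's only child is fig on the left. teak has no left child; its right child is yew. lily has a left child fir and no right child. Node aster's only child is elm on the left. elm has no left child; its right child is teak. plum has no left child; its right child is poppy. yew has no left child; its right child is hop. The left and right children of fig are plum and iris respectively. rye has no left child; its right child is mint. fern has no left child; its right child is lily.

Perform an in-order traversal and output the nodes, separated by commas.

plum, rose, poppy, fern, fir, lily, fig, bay, iris, rye, mint, cedar, reed, elm, teak, yew, hop, aster

In-order visits the left subtree, then the node, then the right subtree.
At reed: go left to cedar.
  At cedar: go left to fig.
    At fig: go left to plum.
      At plum: no left child.
      Visit plum.
      At plum: go right to poppy.
        At poppy: go left to rose.
          rose is a leaf — visit rose.
        Visit poppy.
        At poppy: go right to fern.
          At fern: no left child.
          Visit fern.
          At fern: go right to lily.
            At lily: go left to fir.
              fir is a leaf — visit fir.
            Visit lily.
            At lily: no right child.
    Visit fig.
    At fig: go right to iris.
      At iris: go left to bay.
        bay is a leaf — visit bay.
      Visit iris.
      At iris: go right to rye.
        At rye: no left child.
        Visit rye.
        At rye: go right to mint.
          mint is a leaf — visit mint.
  Visit cedar.
  At cedar: no right child.
Visit reed.
At reed: go right to aster.
  At aster: go left to elm.
    At elm: no left child.
    Visit elm.
    At elm: go right to teak.
      At teak: no left child.
      Visit teak.
      At teak: go right to yew.
        At yew: no left child.
        Visit yew.
        At yew: go right to hop.
          hop is a leaf — visit hop.
  Visit aster.
  At aster: no right child.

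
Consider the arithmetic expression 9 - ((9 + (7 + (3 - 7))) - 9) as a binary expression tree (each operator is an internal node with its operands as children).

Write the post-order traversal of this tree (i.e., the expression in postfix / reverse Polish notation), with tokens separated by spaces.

9 9 7 3 7 - + + 9 - -

Post-order on an expression tree gives postfix notation: for each operator, emit left operand, right operand, then the operator.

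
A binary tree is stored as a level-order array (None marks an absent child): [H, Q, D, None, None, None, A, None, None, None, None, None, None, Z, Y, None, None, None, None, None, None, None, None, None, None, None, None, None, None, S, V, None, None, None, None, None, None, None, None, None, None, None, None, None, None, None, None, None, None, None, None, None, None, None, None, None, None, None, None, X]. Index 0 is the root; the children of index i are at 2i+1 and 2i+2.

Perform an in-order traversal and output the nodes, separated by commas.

In-order visits the left subtree, then the node, then the right subtree.
At H: go left to Q.
  Q is a leaf — visit Q.
Visit H.
At H: go right to D.
  At D: no left child.
  Visit D.
  At D: go right to A.
    At A: go left to Z.
      Z is a leaf — visit Z.
    Visit A.
    At A: go right to Y.
      At Y: go left to S.
        At S: go left to X.
          X is a leaf — visit X.
        Visit S.
        At S: no right child.
      Visit Y.
      At Y: go right to V.
        V is a leaf — visit V.

Q, H, D, Z, A, X, S, Y, V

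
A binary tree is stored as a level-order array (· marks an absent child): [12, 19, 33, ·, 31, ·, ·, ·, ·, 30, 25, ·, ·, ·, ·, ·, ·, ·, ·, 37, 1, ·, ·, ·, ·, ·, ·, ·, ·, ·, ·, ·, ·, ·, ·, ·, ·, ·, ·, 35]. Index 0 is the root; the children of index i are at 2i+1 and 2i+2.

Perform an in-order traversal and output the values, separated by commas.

In-order visits the left subtree, then the node, then the right subtree.
At 12: go left to 19.
  At 19: no left child.
  Visit 19.
  At 19: go right to 31.
    At 31: go left to 30.
      At 30: go left to 37.
        At 37: go left to 35.
          35 is a leaf — visit 35.
        Visit 37.
        At 37: no right child.
      Visit 30.
      At 30: go right to 1.
        1 is a leaf — visit 1.
    Visit 31.
    At 31: go right to 25.
      25 is a leaf — visit 25.
Visit 12.
At 12: go right to 33.
  33 is a leaf — visit 33.

19, 35, 37, 30, 1, 31, 25, 12, 33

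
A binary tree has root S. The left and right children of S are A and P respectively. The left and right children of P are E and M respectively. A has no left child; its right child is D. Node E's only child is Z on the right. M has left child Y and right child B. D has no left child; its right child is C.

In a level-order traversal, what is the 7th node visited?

Level-order visits nodes level by level from the root, left to right within each level.
Level 0: S
Level 1: A, P
Level 2: D, E, M
Level 3: C, Z, Y, B
Full level-order sequence: S, A, P, D, E, M, C, Z, Y, B.

C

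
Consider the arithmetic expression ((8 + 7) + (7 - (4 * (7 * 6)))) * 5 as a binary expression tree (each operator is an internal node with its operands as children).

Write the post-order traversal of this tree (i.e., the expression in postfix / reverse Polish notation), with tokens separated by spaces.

Post-order on an expression tree gives postfix notation: for each operator, emit left operand, right operand, then the operator.

8 7 + 7 4 7 6 * * - + 5 *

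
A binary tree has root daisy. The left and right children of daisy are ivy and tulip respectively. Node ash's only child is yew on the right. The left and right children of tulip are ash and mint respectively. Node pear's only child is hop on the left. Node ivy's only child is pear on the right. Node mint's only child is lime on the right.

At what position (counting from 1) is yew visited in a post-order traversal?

Post-order visits the left subtree, then the right subtree, then the node.
At daisy: go left to ivy.
  At ivy: no left child.
  At ivy: go right to pear.
    At pear: go left to hop.
      hop is a leaf — visit hop.
    At pear: no right child.
    Visit pear.
  Visit ivy.
At daisy: go right to tulip.
  At tulip: go left to ash.
    At ash: no left child.
    At ash: go right to yew.
      yew is a leaf — visit yew.
    Visit ash.
  At tulip: go right to mint.
    At mint: no left child.
    At mint: go right to lime.
      lime is a leaf — visit lime.
    Visit mint.
  Visit tulip.
Visit daisy.
Full post-order sequence: hop, pear, ivy, yew, ash, lime, mint, tulip, daisy.

4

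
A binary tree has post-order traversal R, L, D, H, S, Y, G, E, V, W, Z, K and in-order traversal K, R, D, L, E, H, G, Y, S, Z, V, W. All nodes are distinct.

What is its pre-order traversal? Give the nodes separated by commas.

K, Z, E, D, R, L, G, H, Y, S, W, V

The last element of post-order is the root; it splits in-order into left and right subtrees.
Root K: left subtree has 0 nodes { }, right has 11 {R, D, L, E, H, G, Y, S, Z, V, W}.
  Root Z: left subtree has 8 nodes {R, D, L, E, H, G, Y, S}, right has 2 {V, W}.
    Root E: left subtree has 3 nodes {R, D, L}, right has 4 {H, G, Y, S}.
      Root D: left subtree has 1 node {R}, right has 1 {L}.
      Root G: left subtree has 1 node {H}, right has 2 {Y, S}.
        Root Y: left subtree has 0 nodes { }, right has 1 {S}.
    Root W: left subtree has 1 node {V}, right has 0 { }.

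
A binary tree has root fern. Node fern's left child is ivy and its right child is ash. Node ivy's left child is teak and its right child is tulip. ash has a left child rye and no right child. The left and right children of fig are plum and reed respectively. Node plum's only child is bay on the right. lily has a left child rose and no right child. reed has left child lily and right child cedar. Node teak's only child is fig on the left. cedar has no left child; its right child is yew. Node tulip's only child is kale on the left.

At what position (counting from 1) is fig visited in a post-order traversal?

Post-order visits the left subtree, then the right subtree, then the node.
At fern: go left to ivy.
  At ivy: go left to teak.
    At teak: go left to fig.
      At fig: go left to plum.
        At plum: no left child.
        At plum: go right to bay.
          bay is a leaf — visit bay.
        Visit plum.
      At fig: go right to reed.
        At reed: go left to lily.
          At lily: go left to rose.
            rose is a leaf — visit rose.
          At lily: no right child.
          Visit lily.
        At reed: go right to cedar.
          At cedar: no left child.
          At cedar: go right to yew.
            yew is a leaf — visit yew.
          Visit cedar.
        Visit reed.
      Visit fig.
    At teak: no right child.
    Visit teak.
  At ivy: go right to tulip.
    At tulip: go left to kale.
      kale is a leaf — visit kale.
    At tulip: no right child.
    Visit tulip.
  Visit ivy.
At fern: go right to ash.
  At ash: go left to rye.
    rye is a leaf — visit rye.
  At ash: no right child.
  Visit ash.
Visit fern.
Full post-order sequence: bay, plum, rose, lily, yew, cedar, reed, fig, teak, kale, tulip, ivy, rye, ash, fern.

8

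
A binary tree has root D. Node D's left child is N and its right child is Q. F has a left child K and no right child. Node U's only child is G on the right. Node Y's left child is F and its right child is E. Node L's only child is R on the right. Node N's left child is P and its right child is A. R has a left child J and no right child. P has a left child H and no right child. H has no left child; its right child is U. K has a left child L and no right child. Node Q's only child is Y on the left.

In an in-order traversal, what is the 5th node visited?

N

In-order visits the left subtree, then the node, then the right subtree.
At D: go left to N.
  At N: go left to P.
    At P: go left to H.
      At H: no left child.
      Visit H.
      At H: go right to U.
        At U: no left child.
        Visit U.
        At U: go right to G.
          G is a leaf — visit G.
    Visit P.
    At P: no right child.
  Visit N.
  At N: go right to A.
    A is a leaf — visit A.
Visit D.
At D: go right to Q.
  At Q: go left to Y.
    At Y: go left to F.
      At F: go left to K.
        At K: go left to L.
          At L: no left child.
          Visit L.
          At L: go right to R.
            At R: go left to J.
              J is a leaf — visit J.
            Visit R.
            At R: no right child.
        Visit K.
        At K: no right child.
      Visit F.
      At F: no right child.
    Visit Y.
    At Y: go right to E.
      E is a leaf — visit E.
  Visit Q.
  At Q: no right child.
Full in-order sequence: H, U, G, P, N, A, D, L, J, R, K, F, Y, E, Q.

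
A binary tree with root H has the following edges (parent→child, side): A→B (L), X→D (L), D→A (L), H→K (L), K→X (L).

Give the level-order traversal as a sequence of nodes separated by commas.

Level-order visits nodes level by level from the root, left to right within each level.
Level 0: H
Level 1: K
Level 2: X
Level 3: D
Level 4: A
Level 5: B

H, K, X, D, A, B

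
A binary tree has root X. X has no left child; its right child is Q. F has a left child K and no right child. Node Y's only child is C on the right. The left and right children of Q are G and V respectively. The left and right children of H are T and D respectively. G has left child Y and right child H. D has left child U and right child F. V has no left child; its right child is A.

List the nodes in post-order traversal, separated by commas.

C, Y, T, U, K, F, D, H, G, A, V, Q, X

Post-order visits the left subtree, then the right subtree, then the node.
At X: no left child.
At X: go right to Q.
  At Q: go left to G.
    At G: go left to Y.
      At Y: no left child.
      At Y: go right to C.
        C is a leaf — visit C.
      Visit Y.
    At G: go right to H.
      At H: go left to T.
        T is a leaf — visit T.
      At H: go right to D.
        At D: go left to U.
          U is a leaf — visit U.
        At D: go right to F.
          At F: go left to K.
            K is a leaf — visit K.
          At F: no right child.
          Visit F.
        Visit D.
      Visit H.
    Visit G.
  At Q: go right to V.
    At V: no left child.
    At V: go right to A.
      A is a leaf — visit A.
    Visit V.
  Visit Q.
Visit X.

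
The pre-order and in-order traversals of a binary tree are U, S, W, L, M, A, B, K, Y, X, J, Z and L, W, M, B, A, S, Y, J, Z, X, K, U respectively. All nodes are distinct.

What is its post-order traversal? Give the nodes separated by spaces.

L B A M W Z J X Y K S U

The first element of pre-order is the root; it splits in-order into left and right subtrees.
Root U: left subtree has 11 nodes {L, W, M, B, A, S, Y, J, Z, X, K}, right has 0 { }.
  Root S: left subtree has 5 nodes {L, W, M, B, A}, right has 5 {Y, J, Z, X, K}.
    Root W: left subtree has 1 node {L}, right has 3 {M, B, A}.
      Root M: left subtree has 0 nodes { }, right has 2 {B, A}.
        Root A: left subtree has 1 node {B}, right has 0 { }.
    Root K: left subtree has 4 nodes {Y, J, Z, X}, right has 0 { }.
      Root Y: left subtree has 0 nodes { }, right has 3 {J, Z, X}.
        Root X: left subtree has 2 nodes {J, Z}, right has 0 { }.
          Root J: left subtree has 0 nodes { }, right has 1 {Z}.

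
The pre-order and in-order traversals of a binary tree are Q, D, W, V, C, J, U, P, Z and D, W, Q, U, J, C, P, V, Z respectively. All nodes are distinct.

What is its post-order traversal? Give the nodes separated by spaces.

W D U J P C Z V Q

The first element of pre-order is the root; it splits in-order into left and right subtrees.
Root Q: left subtree has 2 nodes {D, W}, right has 6 {U, J, C, P, V, Z}.
  Root D: left subtree has 0 nodes { }, right has 1 {W}.
  Root V: left subtree has 4 nodes {U, J, C, P}, right has 1 {Z}.
    Root C: left subtree has 2 nodes {U, J}, right has 1 {P}.
      Root J: left subtree has 1 node {U}, right has 0 { }.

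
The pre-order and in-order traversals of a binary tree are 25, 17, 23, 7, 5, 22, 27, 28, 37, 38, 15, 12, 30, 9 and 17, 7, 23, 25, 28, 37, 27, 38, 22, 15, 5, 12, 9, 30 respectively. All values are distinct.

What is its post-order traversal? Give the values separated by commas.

The first element of pre-order is the root; it splits in-order into left and right subtrees.
Root 25: left subtree has 3 nodes {17, 7, 23}, right has 10 {28, 37, 27, 38, 22, 15, 5, 12, 9, 30}.
  Root 17: left subtree has 0 nodes { }, right has 2 {7, 23}.
    Root 23: left subtree has 1 node {7}, right has 0 { }.
  Root 5: left subtree has 6 nodes {28, 37, 27, 38, 22, 15}, right has 3 {12, 9, 30}.
    Root 22: left subtree has 4 nodes {28, 37, 27, 38}, right has 1 {15}.
      Root 27: left subtree has 2 nodes {28, 37}, right has 1 {38}.
        Root 28: left subtree has 0 nodes { }, right has 1 {37}.
    Root 12: left subtree has 0 nodes { }, right has 2 {9, 30}.
      Root 30: left subtree has 1 node {9}, right has 0 { }.

7, 23, 17, 37, 28, 38, 27, 15, 22, 9, 30, 12, 5, 25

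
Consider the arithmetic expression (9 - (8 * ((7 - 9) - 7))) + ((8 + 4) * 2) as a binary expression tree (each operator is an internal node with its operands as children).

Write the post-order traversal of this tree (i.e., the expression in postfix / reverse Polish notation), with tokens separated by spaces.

Post-order on an expression tree gives postfix notation: for each operator, emit left operand, right operand, then the operator.

9 8 7 9 - 7 - * - 8 4 + 2 * +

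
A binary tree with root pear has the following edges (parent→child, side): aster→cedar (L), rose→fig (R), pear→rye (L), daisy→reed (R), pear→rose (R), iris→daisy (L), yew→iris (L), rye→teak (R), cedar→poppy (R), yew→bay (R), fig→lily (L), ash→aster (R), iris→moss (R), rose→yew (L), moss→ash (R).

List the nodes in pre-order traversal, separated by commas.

Pre-order visits the node, then its left subtree, then its right subtree.
Visit pear.
At pear: go left to rye.
  Visit rye.
  At rye: no left child.
  At rye: go right to teak.
    teak is a leaf — visit teak.
At pear: go right to rose.
  Visit rose.
  At rose: go left to yew.
    Visit yew.
    At yew: go left to iris.
      Visit iris.
      At iris: go left to daisy.
        Visit daisy.
        At daisy: no left child.
        At daisy: go right to reed.
          reed is a leaf — visit reed.
      At iris: go right to moss.
        Visit moss.
        At moss: no left child.
        At moss: go right to ash.
          Visit ash.
          At ash: no left child.
          At ash: go right to aster.
            Visit aster.
            At aster: go left to cedar.
              Visit cedar.
              At cedar: no left child.
              At cedar: go right to poppy.
                poppy is a leaf — visit poppy.
            At aster: no right child.
    At yew: go right to bay.
      bay is a leaf — visit bay.
  At rose: go right to fig.
    Visit fig.
    At fig: go left to lily.
      lily is a leaf — visit lily.
    At fig: no right child.

pear, rye, teak, rose, yew, iris, daisy, reed, moss, ash, aster, cedar, poppy, bay, fig, lily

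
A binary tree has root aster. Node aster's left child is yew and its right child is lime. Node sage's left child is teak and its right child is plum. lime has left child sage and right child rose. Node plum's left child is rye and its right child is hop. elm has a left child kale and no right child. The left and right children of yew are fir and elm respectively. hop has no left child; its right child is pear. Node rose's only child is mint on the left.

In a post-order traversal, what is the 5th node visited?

teak

Post-order visits the left subtree, then the right subtree, then the node.
At aster: go left to yew.
  At yew: go left to fir.
    fir is a leaf — visit fir.
  At yew: go right to elm.
    At elm: go left to kale.
      kale is a leaf — visit kale.
    At elm: no right child.
    Visit elm.
  Visit yew.
At aster: go right to lime.
  At lime: go left to sage.
    At sage: go left to teak.
      teak is a leaf — visit teak.
    At sage: go right to plum.
      At plum: go left to rye.
        rye is a leaf — visit rye.
      At plum: go right to hop.
        At hop: no left child.
        At hop: go right to pear.
          pear is a leaf — visit pear.
        Visit hop.
      Visit plum.
    Visit sage.
  At lime: go right to rose.
    At rose: go left to mint.
      mint is a leaf — visit mint.
    At rose: no right child.
    Visit rose.
  Visit lime.
Visit aster.
Full post-order sequence: fir, kale, elm, yew, teak, rye, pear, hop, plum, sage, mint, rose, lime, aster.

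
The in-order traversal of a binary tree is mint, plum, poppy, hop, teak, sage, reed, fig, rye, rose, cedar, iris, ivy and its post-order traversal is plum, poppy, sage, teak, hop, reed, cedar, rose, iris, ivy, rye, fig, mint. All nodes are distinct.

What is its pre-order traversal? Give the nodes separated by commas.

The last element of post-order is the root; it splits in-order into left and right subtrees.
Root mint: left subtree has 0 nodes { }, right has 12 {plum, poppy, hop, teak, sage, reed, fig, rye, rose, cedar, iris, ivy}.
  Root fig: left subtree has 6 nodes {plum, poppy, hop, teak, sage, reed}, right has 5 {rye, rose, cedar, iris, ivy}.
    Root reed: left subtree has 5 nodes {plum, poppy, hop, teak, sage}, right has 0 { }.
      Root hop: left subtree has 2 nodes {plum, poppy}, right has 2 {teak, sage}.
        Root poppy: left subtree has 1 node {plum}, right has 0 { }.
        Root teak: left subtree has 0 nodes { }, right has 1 {sage}.
    Root rye: left subtree has 0 nodes { }, right has 4 {rose, cedar, iris, ivy}.
      Root ivy: left subtree has 3 nodes {rose, cedar, iris}, right has 0 { }.
        Root iris: left subtree has 2 nodes {rose, cedar}, right has 0 { }.
          Root rose: left subtree has 0 nodes { }, right has 1 {cedar}.

mint, fig, reed, hop, poppy, plum, teak, sage, rye, ivy, iris, rose, cedar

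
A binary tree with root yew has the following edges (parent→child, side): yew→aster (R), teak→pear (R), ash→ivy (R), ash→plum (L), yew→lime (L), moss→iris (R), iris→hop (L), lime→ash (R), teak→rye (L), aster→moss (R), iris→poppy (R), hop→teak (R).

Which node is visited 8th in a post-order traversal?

hop

Post-order visits the left subtree, then the right subtree, then the node.
At yew: go left to lime.
  At lime: no left child.
  At lime: go right to ash.
    At ash: go left to plum.
      plum is a leaf — visit plum.
    At ash: go right to ivy.
      ivy is a leaf — visit ivy.
    Visit ash.
  Visit lime.
At yew: go right to aster.
  At aster: no left child.
  At aster: go right to moss.
    At moss: no left child.
    At moss: go right to iris.
      At iris: go left to hop.
        At hop: no left child.
        At hop: go right to teak.
          At teak: go left to rye.
            rye is a leaf — visit rye.
          At teak: go right to pear.
            pear is a leaf — visit pear.
          Visit teak.
        Visit hop.
      At iris: go right to poppy.
        poppy is a leaf — visit poppy.
      Visit iris.
    Visit moss.
  Visit aster.
Visit yew.
Full post-order sequence: plum, ivy, ash, lime, rye, pear, teak, hop, poppy, iris, moss, aster, yew.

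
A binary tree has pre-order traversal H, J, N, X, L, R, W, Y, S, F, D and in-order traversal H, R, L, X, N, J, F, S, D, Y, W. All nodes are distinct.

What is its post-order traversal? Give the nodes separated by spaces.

The first element of pre-order is the root; it splits in-order into left and right subtrees.
Root H: left subtree has 0 nodes { }, right has 10 {R, L, X, N, J, F, S, D, Y, W}.
  Root J: left subtree has 4 nodes {R, L, X, N}, right has 5 {F, S, D, Y, W}.
    Root N: left subtree has 3 nodes {R, L, X}, right has 0 { }.
      Root X: left subtree has 2 nodes {R, L}, right has 0 { }.
        Root L: left subtree has 1 node {R}, right has 0 { }.
    Root W: left subtree has 4 nodes {F, S, D, Y}, right has 0 { }.
      Root Y: left subtree has 3 nodes {F, S, D}, right has 0 { }.
        Root S: left subtree has 1 node {F}, right has 1 {D}.

R L X N F D S Y W J H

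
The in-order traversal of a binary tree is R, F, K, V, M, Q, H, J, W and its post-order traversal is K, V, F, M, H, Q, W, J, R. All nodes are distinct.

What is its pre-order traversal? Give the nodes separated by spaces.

R J Q M F V K H W

The last element of post-order is the root; it splits in-order into left and right subtrees.
Root R: left subtree has 0 nodes { }, right has 8 {F, K, V, M, Q, H, J, W}.
  Root J: left subtree has 6 nodes {F, K, V, M, Q, H}, right has 1 {W}.
    Root Q: left subtree has 4 nodes {F, K, V, M}, right has 1 {H}.
      Root M: left subtree has 3 nodes {F, K, V}, right has 0 { }.
        Root F: left subtree has 0 nodes { }, right has 2 {K, V}.
          Root V: left subtree has 1 node {K}, right has 0 { }.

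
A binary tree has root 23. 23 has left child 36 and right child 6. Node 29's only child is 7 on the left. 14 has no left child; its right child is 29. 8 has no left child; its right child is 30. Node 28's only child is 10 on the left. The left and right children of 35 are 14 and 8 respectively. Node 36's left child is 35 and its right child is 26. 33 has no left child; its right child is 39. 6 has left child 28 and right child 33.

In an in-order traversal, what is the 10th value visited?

In-order visits the left subtree, then the node, then the right subtree.
At 23: go left to 36.
  At 36: go left to 35.
    At 35: go left to 14.
      At 14: no left child.
      Visit 14.
      At 14: go right to 29.
        At 29: go left to 7.
          7 is a leaf — visit 7.
        Visit 29.
        At 29: no right child.
    Visit 35.
    At 35: go right to 8.
      At 8: no left child.
      Visit 8.
      At 8: go right to 30.
        30 is a leaf — visit 30.
  Visit 36.
  At 36: go right to 26.
    26 is a leaf — visit 26.
Visit 23.
At 23: go right to 6.
  At 6: go left to 28.
    At 28: go left to 10.
      10 is a leaf — visit 10.
    Visit 28.
    At 28: no right child.
  Visit 6.
  At 6: go right to 33.
    At 33: no left child.
    Visit 33.
    At 33: go right to 39.
      39 is a leaf — visit 39.
Full in-order sequence: 14, 7, 29, 35, 8, 30, 36, 26, 23, 10, 28, 6, 33, 39.

10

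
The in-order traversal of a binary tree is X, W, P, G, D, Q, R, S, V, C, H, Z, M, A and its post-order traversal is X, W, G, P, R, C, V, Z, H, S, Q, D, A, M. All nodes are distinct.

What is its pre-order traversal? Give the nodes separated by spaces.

M D P W X G Q S R H V C Z A

The last element of post-order is the root; it splits in-order into left and right subtrees.
Root M: left subtree has 12 nodes {X, W, P, G, D, Q, R, S, V, C, H, Z}, right has 1 {A}.
  Root D: left subtree has 4 nodes {X, W, P, G}, right has 7 {Q, R, S, V, C, H, Z}.
    Root P: left subtree has 2 nodes {X, W}, right has 1 {G}.
      Root W: left subtree has 1 node {X}, right has 0 { }.
    Root Q: left subtree has 0 nodes { }, right has 6 {R, S, V, C, H, Z}.
      Root S: left subtree has 1 node {R}, right has 4 {V, C, H, Z}.
        Root H: left subtree has 2 nodes {V, C}, right has 1 {Z}.
          Root V: left subtree has 0 nodes { }, right has 1 {C}.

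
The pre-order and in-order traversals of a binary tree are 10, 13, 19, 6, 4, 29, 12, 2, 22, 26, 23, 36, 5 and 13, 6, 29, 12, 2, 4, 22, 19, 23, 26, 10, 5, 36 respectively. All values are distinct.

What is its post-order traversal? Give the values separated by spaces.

The first element of pre-order is the root; it splits in-order into left and right subtrees.
Root 10: left subtree has 10 nodes {13, 6, 29, 12, 2, 4, 22, 19, 23, 26}, right has 2 {5, 36}.
  Root 13: left subtree has 0 nodes { }, right has 9 {6, 29, 12, 2, 4, 22, 19, 23, 26}.
    Root 19: left subtree has 6 nodes {6, 29, 12, 2, 4, 22}, right has 2 {23, 26}.
      Root 6: left subtree has 0 nodes { }, right has 5 {29, 12, 2, 4, 22}.
        Root 4: left subtree has 3 nodes {29, 12, 2}, right has 1 {22}.
          Root 29: left subtree has 0 nodes { }, right has 2 {12, 2}.
            Root 12: left subtree has 0 nodes { }, right has 1 {2}.
      Root 26: left subtree has 1 node {23}, right has 0 { }.
  Root 36: left subtree has 1 node {5}, right has 0 { }.

2 12 29 22 4 6 23 26 19 13 5 36 10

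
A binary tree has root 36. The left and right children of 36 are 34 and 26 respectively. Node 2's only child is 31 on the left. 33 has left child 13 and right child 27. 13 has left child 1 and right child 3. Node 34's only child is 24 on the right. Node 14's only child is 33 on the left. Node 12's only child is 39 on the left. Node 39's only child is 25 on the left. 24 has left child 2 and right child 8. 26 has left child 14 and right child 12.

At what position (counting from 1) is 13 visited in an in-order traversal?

8

In-order visits the left subtree, then the node, then the right subtree.
At 36: go left to 34.
  At 34: no left child.
  Visit 34.
  At 34: go right to 24.
    At 24: go left to 2.
      At 2: go left to 31.
        31 is a leaf — visit 31.
      Visit 2.
      At 2: no right child.
    Visit 24.
    At 24: go right to 8.
      8 is a leaf — visit 8.
Visit 36.
At 36: go right to 26.
  At 26: go left to 14.
    At 14: go left to 33.
      At 33: go left to 13.
        At 13: go left to 1.
          1 is a leaf — visit 1.
        Visit 13.
        At 13: go right to 3.
          3 is a leaf — visit 3.
      Visit 33.
      At 33: go right to 27.
        27 is a leaf — visit 27.
    Visit 14.
    At 14: no right child.
  Visit 26.
  At 26: go right to 12.
    At 12: go left to 39.
      At 39: go left to 25.
        25 is a leaf — visit 25.
      Visit 39.
      At 39: no right child.
    Visit 12.
    At 12: no right child.
Full in-order sequence: 34, 31, 2, 24, 8, 36, 1, 13, 3, 33, 27, 14, 26, 25, 39, 12.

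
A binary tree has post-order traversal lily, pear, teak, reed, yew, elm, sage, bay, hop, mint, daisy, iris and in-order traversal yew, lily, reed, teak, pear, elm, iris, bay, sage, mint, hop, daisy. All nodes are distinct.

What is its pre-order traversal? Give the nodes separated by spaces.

iris elm yew reed lily teak pear daisy mint bay sage hop

The last element of post-order is the root; it splits in-order into left and right subtrees.
Root iris: left subtree has 6 nodes {yew, lily, reed, teak, pear, elm}, right has 5 {bay, sage, mint, hop, daisy}.
  Root elm: left subtree has 5 nodes {yew, lily, reed, teak, pear}, right has 0 { }.
    Root yew: left subtree has 0 nodes { }, right has 4 {lily, reed, teak, pear}.
      Root reed: left subtree has 1 node {lily}, right has 2 {teak, pear}.
        Root teak: left subtree has 0 nodes { }, right has 1 {pear}.
  Root daisy: left subtree has 4 nodes {bay, sage, mint, hop}, right has 0 { }.
    Root mint: left subtree has 2 nodes {bay, sage}, right has 1 {hop}.
      Root bay: left subtree has 0 nodes { }, right has 1 {sage}.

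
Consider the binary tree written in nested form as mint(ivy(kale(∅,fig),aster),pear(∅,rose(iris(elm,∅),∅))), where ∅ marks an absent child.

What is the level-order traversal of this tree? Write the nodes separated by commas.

Level-order visits nodes level by level from the root, left to right within each level.
Level 0: mint
Level 1: ivy, pear
Level 2: kale, aster, rose
Level 3: fig, iris
Level 4: elm

mint, ivy, pear, kale, aster, rose, fig, iris, elm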